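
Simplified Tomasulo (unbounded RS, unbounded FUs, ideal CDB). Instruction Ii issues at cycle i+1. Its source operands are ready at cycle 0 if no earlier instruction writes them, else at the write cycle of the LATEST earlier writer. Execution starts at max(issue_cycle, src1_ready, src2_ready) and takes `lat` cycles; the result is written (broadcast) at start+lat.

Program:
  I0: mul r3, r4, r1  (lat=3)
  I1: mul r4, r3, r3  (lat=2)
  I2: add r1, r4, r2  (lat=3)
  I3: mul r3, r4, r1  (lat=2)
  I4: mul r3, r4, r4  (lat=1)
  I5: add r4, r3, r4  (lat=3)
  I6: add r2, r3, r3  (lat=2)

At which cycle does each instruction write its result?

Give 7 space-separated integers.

Answer: 4 6 9 11 7 10 9

Derivation:
I0 mul r3: issue@1 deps=(None,None) exec_start@1 write@4
I1 mul r4: issue@2 deps=(0,0) exec_start@4 write@6
I2 add r1: issue@3 deps=(1,None) exec_start@6 write@9
I3 mul r3: issue@4 deps=(1,2) exec_start@9 write@11
I4 mul r3: issue@5 deps=(1,1) exec_start@6 write@7
I5 add r4: issue@6 deps=(4,1) exec_start@7 write@10
I6 add r2: issue@7 deps=(4,4) exec_start@7 write@9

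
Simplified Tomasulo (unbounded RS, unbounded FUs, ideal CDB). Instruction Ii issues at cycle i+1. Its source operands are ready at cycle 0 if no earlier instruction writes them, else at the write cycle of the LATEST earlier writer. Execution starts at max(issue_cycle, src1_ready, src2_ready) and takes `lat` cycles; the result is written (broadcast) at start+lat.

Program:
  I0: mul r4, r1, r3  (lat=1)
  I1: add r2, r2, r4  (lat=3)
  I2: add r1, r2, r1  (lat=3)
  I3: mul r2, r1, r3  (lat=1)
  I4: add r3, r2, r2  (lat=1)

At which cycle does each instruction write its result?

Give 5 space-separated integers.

Answer: 2 5 8 9 10

Derivation:
I0 mul r4: issue@1 deps=(None,None) exec_start@1 write@2
I1 add r2: issue@2 deps=(None,0) exec_start@2 write@5
I2 add r1: issue@3 deps=(1,None) exec_start@5 write@8
I3 mul r2: issue@4 deps=(2,None) exec_start@8 write@9
I4 add r3: issue@5 deps=(3,3) exec_start@9 write@10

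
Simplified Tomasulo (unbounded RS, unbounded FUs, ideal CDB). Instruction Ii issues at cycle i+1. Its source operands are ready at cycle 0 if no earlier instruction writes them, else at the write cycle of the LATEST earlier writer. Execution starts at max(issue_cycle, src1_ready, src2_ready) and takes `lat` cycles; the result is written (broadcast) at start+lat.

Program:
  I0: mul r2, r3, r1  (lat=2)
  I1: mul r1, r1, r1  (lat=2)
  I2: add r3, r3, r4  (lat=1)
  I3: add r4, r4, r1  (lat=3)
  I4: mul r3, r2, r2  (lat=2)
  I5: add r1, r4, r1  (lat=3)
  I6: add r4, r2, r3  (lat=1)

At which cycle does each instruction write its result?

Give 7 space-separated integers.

Answer: 3 4 4 7 7 10 8

Derivation:
I0 mul r2: issue@1 deps=(None,None) exec_start@1 write@3
I1 mul r1: issue@2 deps=(None,None) exec_start@2 write@4
I2 add r3: issue@3 deps=(None,None) exec_start@3 write@4
I3 add r4: issue@4 deps=(None,1) exec_start@4 write@7
I4 mul r3: issue@5 deps=(0,0) exec_start@5 write@7
I5 add r1: issue@6 deps=(3,1) exec_start@7 write@10
I6 add r4: issue@7 deps=(0,4) exec_start@7 write@8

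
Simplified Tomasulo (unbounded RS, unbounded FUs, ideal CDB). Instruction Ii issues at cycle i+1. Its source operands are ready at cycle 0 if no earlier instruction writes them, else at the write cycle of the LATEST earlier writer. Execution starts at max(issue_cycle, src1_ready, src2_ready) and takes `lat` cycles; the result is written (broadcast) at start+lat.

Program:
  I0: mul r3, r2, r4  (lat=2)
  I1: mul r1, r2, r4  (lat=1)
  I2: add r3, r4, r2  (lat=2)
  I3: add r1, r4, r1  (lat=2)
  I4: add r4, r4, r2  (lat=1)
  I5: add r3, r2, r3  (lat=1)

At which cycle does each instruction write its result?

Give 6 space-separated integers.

I0 mul r3: issue@1 deps=(None,None) exec_start@1 write@3
I1 mul r1: issue@2 deps=(None,None) exec_start@2 write@3
I2 add r3: issue@3 deps=(None,None) exec_start@3 write@5
I3 add r1: issue@4 deps=(None,1) exec_start@4 write@6
I4 add r4: issue@5 deps=(None,None) exec_start@5 write@6
I5 add r3: issue@6 deps=(None,2) exec_start@6 write@7

Answer: 3 3 5 6 6 7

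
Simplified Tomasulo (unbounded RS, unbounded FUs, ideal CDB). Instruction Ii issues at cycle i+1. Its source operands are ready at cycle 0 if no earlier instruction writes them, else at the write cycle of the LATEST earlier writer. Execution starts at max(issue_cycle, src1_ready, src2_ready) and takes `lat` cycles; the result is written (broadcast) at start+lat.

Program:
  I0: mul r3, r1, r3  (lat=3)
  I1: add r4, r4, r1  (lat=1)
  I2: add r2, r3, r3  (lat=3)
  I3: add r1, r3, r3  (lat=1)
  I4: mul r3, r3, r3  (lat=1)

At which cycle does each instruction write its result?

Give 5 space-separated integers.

Answer: 4 3 7 5 6

Derivation:
I0 mul r3: issue@1 deps=(None,None) exec_start@1 write@4
I1 add r4: issue@2 deps=(None,None) exec_start@2 write@3
I2 add r2: issue@3 deps=(0,0) exec_start@4 write@7
I3 add r1: issue@4 deps=(0,0) exec_start@4 write@5
I4 mul r3: issue@5 deps=(0,0) exec_start@5 write@6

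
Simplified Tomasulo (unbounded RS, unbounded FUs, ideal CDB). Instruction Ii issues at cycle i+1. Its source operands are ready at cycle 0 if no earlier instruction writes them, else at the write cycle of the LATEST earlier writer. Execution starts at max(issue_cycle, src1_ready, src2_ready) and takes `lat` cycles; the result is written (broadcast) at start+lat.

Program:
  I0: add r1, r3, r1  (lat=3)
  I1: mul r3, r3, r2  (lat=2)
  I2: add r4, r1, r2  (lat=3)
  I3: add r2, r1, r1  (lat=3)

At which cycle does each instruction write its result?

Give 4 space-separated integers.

I0 add r1: issue@1 deps=(None,None) exec_start@1 write@4
I1 mul r3: issue@2 deps=(None,None) exec_start@2 write@4
I2 add r4: issue@3 deps=(0,None) exec_start@4 write@7
I3 add r2: issue@4 deps=(0,0) exec_start@4 write@7

Answer: 4 4 7 7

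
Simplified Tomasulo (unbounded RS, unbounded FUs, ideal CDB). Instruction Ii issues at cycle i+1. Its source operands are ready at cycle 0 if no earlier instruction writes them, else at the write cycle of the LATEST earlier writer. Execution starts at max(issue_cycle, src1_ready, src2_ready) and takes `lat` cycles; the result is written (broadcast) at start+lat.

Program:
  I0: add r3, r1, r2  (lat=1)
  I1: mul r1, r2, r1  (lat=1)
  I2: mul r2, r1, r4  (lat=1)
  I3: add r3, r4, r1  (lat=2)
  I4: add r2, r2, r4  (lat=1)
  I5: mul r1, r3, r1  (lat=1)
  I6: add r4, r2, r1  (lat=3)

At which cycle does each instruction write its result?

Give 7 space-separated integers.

I0 add r3: issue@1 deps=(None,None) exec_start@1 write@2
I1 mul r1: issue@2 deps=(None,None) exec_start@2 write@3
I2 mul r2: issue@3 deps=(1,None) exec_start@3 write@4
I3 add r3: issue@4 deps=(None,1) exec_start@4 write@6
I4 add r2: issue@5 deps=(2,None) exec_start@5 write@6
I5 mul r1: issue@6 deps=(3,1) exec_start@6 write@7
I6 add r4: issue@7 deps=(4,5) exec_start@7 write@10

Answer: 2 3 4 6 6 7 10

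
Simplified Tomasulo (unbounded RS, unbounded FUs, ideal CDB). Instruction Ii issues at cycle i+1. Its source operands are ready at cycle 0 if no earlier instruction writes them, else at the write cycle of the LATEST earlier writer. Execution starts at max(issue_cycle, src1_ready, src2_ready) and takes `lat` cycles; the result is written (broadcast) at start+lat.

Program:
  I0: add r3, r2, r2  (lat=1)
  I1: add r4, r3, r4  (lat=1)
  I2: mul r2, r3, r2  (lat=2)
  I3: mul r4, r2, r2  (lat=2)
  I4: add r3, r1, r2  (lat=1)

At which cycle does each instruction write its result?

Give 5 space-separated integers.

I0 add r3: issue@1 deps=(None,None) exec_start@1 write@2
I1 add r4: issue@2 deps=(0,None) exec_start@2 write@3
I2 mul r2: issue@3 deps=(0,None) exec_start@3 write@5
I3 mul r4: issue@4 deps=(2,2) exec_start@5 write@7
I4 add r3: issue@5 deps=(None,2) exec_start@5 write@6

Answer: 2 3 5 7 6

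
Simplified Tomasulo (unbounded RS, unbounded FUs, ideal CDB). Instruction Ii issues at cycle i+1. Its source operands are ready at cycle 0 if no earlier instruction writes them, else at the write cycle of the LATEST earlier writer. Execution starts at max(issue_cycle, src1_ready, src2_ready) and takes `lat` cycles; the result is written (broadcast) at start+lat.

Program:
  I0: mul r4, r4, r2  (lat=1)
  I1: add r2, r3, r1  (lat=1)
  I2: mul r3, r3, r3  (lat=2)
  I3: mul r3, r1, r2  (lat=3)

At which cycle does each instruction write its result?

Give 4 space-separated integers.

I0 mul r4: issue@1 deps=(None,None) exec_start@1 write@2
I1 add r2: issue@2 deps=(None,None) exec_start@2 write@3
I2 mul r3: issue@3 deps=(None,None) exec_start@3 write@5
I3 mul r3: issue@4 deps=(None,1) exec_start@4 write@7

Answer: 2 3 5 7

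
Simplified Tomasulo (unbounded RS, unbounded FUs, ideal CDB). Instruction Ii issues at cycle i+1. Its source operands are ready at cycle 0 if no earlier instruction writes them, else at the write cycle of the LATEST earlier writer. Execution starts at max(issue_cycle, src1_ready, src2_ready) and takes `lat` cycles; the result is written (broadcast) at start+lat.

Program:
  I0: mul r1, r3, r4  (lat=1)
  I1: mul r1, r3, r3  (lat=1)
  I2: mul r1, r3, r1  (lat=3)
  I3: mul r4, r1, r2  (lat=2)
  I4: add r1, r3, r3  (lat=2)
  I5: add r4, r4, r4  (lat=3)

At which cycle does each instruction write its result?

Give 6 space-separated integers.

Answer: 2 3 6 8 7 11

Derivation:
I0 mul r1: issue@1 deps=(None,None) exec_start@1 write@2
I1 mul r1: issue@2 deps=(None,None) exec_start@2 write@3
I2 mul r1: issue@3 deps=(None,1) exec_start@3 write@6
I3 mul r4: issue@4 deps=(2,None) exec_start@6 write@8
I4 add r1: issue@5 deps=(None,None) exec_start@5 write@7
I5 add r4: issue@6 deps=(3,3) exec_start@8 write@11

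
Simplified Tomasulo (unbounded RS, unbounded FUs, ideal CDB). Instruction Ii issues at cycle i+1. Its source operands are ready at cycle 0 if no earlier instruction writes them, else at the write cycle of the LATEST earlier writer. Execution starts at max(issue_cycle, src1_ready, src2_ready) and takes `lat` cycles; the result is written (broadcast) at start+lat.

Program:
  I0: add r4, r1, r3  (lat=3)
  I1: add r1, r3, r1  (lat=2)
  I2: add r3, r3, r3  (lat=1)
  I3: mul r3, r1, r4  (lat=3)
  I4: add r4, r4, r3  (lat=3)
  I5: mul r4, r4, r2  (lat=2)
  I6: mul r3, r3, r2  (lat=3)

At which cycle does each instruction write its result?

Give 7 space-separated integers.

Answer: 4 4 4 7 10 12 10

Derivation:
I0 add r4: issue@1 deps=(None,None) exec_start@1 write@4
I1 add r1: issue@2 deps=(None,None) exec_start@2 write@4
I2 add r3: issue@3 deps=(None,None) exec_start@3 write@4
I3 mul r3: issue@4 deps=(1,0) exec_start@4 write@7
I4 add r4: issue@5 deps=(0,3) exec_start@7 write@10
I5 mul r4: issue@6 deps=(4,None) exec_start@10 write@12
I6 mul r3: issue@7 deps=(3,None) exec_start@7 write@10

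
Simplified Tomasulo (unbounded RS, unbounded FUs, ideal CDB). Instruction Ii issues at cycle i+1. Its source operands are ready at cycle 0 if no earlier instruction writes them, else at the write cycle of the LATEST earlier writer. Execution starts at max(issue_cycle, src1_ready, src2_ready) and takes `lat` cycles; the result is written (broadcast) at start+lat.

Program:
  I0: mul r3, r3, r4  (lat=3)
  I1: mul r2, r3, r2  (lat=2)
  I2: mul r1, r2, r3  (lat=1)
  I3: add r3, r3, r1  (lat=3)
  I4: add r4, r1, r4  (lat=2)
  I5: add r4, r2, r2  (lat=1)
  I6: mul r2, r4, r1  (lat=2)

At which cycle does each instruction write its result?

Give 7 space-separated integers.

Answer: 4 6 7 10 9 7 9

Derivation:
I0 mul r3: issue@1 deps=(None,None) exec_start@1 write@4
I1 mul r2: issue@2 deps=(0,None) exec_start@4 write@6
I2 mul r1: issue@3 deps=(1,0) exec_start@6 write@7
I3 add r3: issue@4 deps=(0,2) exec_start@7 write@10
I4 add r4: issue@5 deps=(2,None) exec_start@7 write@9
I5 add r4: issue@6 deps=(1,1) exec_start@6 write@7
I6 mul r2: issue@7 deps=(5,2) exec_start@7 write@9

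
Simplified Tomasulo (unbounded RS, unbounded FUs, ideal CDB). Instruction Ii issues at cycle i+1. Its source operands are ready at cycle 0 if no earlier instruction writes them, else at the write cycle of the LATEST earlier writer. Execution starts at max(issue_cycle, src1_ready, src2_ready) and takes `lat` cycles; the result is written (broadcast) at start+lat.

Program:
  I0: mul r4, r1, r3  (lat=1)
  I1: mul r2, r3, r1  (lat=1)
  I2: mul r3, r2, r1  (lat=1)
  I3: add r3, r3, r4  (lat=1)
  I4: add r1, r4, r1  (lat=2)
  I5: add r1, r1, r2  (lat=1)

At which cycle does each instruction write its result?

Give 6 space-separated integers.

I0 mul r4: issue@1 deps=(None,None) exec_start@1 write@2
I1 mul r2: issue@2 deps=(None,None) exec_start@2 write@3
I2 mul r3: issue@3 deps=(1,None) exec_start@3 write@4
I3 add r3: issue@4 deps=(2,0) exec_start@4 write@5
I4 add r1: issue@5 deps=(0,None) exec_start@5 write@7
I5 add r1: issue@6 deps=(4,1) exec_start@7 write@8

Answer: 2 3 4 5 7 8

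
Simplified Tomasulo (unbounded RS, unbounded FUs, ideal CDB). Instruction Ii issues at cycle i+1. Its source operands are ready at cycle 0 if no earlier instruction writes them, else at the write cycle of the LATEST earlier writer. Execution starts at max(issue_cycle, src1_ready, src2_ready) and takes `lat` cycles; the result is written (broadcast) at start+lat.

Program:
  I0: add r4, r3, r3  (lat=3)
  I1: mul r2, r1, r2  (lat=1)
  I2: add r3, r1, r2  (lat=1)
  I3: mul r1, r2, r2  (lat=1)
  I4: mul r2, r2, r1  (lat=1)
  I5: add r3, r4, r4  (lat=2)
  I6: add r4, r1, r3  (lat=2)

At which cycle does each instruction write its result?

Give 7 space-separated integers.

I0 add r4: issue@1 deps=(None,None) exec_start@1 write@4
I1 mul r2: issue@2 deps=(None,None) exec_start@2 write@3
I2 add r3: issue@3 deps=(None,1) exec_start@3 write@4
I3 mul r1: issue@4 deps=(1,1) exec_start@4 write@5
I4 mul r2: issue@5 deps=(1,3) exec_start@5 write@6
I5 add r3: issue@6 deps=(0,0) exec_start@6 write@8
I6 add r4: issue@7 deps=(3,5) exec_start@8 write@10

Answer: 4 3 4 5 6 8 10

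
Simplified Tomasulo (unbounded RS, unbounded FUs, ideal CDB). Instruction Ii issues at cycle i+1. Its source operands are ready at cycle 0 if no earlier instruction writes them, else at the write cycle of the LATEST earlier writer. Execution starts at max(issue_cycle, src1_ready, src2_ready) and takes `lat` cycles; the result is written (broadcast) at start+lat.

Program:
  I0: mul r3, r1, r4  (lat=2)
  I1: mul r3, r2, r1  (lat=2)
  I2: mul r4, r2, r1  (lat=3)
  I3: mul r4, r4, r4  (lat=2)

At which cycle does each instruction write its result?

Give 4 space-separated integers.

Answer: 3 4 6 8

Derivation:
I0 mul r3: issue@1 deps=(None,None) exec_start@1 write@3
I1 mul r3: issue@2 deps=(None,None) exec_start@2 write@4
I2 mul r4: issue@3 deps=(None,None) exec_start@3 write@6
I3 mul r4: issue@4 deps=(2,2) exec_start@6 write@8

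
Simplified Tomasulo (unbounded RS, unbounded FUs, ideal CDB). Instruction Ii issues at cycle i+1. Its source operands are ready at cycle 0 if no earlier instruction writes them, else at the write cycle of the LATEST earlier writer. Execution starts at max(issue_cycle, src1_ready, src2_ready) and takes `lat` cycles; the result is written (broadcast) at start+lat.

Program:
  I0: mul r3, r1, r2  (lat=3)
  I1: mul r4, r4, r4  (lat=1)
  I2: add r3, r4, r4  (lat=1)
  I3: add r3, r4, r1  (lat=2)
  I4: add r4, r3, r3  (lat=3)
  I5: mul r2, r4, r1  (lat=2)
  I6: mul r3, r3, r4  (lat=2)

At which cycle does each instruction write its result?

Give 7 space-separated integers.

I0 mul r3: issue@1 deps=(None,None) exec_start@1 write@4
I1 mul r4: issue@2 deps=(None,None) exec_start@2 write@3
I2 add r3: issue@3 deps=(1,1) exec_start@3 write@4
I3 add r3: issue@4 deps=(1,None) exec_start@4 write@6
I4 add r4: issue@5 deps=(3,3) exec_start@6 write@9
I5 mul r2: issue@6 deps=(4,None) exec_start@9 write@11
I6 mul r3: issue@7 deps=(3,4) exec_start@9 write@11

Answer: 4 3 4 6 9 11 11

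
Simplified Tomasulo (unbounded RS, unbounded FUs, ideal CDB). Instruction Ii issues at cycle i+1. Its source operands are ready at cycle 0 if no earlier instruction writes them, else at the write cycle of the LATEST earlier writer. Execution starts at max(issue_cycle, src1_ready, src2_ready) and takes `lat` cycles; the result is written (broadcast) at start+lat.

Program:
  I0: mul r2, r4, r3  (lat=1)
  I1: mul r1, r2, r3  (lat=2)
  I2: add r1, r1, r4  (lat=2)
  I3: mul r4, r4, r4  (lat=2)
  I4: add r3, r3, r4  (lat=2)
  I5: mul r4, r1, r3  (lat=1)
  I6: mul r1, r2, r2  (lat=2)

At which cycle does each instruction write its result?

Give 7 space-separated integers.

I0 mul r2: issue@1 deps=(None,None) exec_start@1 write@2
I1 mul r1: issue@2 deps=(0,None) exec_start@2 write@4
I2 add r1: issue@3 deps=(1,None) exec_start@4 write@6
I3 mul r4: issue@4 deps=(None,None) exec_start@4 write@6
I4 add r3: issue@5 deps=(None,3) exec_start@6 write@8
I5 mul r4: issue@6 deps=(2,4) exec_start@8 write@9
I6 mul r1: issue@7 deps=(0,0) exec_start@7 write@9

Answer: 2 4 6 6 8 9 9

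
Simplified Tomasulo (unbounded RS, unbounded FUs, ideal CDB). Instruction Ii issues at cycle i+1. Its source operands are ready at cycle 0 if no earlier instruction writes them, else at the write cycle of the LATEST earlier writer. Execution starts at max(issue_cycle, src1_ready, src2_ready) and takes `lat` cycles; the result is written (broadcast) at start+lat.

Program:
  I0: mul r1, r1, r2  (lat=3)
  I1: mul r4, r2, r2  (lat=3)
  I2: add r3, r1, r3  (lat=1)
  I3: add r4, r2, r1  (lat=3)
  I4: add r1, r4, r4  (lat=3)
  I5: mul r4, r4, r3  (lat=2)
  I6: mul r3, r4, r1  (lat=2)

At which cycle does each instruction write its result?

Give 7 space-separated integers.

Answer: 4 5 5 7 10 9 12

Derivation:
I0 mul r1: issue@1 deps=(None,None) exec_start@1 write@4
I1 mul r4: issue@2 deps=(None,None) exec_start@2 write@5
I2 add r3: issue@3 deps=(0,None) exec_start@4 write@5
I3 add r4: issue@4 deps=(None,0) exec_start@4 write@7
I4 add r1: issue@5 deps=(3,3) exec_start@7 write@10
I5 mul r4: issue@6 deps=(3,2) exec_start@7 write@9
I6 mul r3: issue@7 deps=(5,4) exec_start@10 write@12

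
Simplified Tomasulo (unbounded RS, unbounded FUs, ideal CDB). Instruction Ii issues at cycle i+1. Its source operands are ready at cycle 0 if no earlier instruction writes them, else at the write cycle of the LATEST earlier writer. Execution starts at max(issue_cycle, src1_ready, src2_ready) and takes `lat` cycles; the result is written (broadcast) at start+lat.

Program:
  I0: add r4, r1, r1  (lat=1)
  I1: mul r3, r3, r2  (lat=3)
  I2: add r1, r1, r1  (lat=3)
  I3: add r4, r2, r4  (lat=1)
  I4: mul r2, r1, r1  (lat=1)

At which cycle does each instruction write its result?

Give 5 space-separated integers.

Answer: 2 5 6 5 7

Derivation:
I0 add r4: issue@1 deps=(None,None) exec_start@1 write@2
I1 mul r3: issue@2 deps=(None,None) exec_start@2 write@5
I2 add r1: issue@3 deps=(None,None) exec_start@3 write@6
I3 add r4: issue@4 deps=(None,0) exec_start@4 write@5
I4 mul r2: issue@5 deps=(2,2) exec_start@6 write@7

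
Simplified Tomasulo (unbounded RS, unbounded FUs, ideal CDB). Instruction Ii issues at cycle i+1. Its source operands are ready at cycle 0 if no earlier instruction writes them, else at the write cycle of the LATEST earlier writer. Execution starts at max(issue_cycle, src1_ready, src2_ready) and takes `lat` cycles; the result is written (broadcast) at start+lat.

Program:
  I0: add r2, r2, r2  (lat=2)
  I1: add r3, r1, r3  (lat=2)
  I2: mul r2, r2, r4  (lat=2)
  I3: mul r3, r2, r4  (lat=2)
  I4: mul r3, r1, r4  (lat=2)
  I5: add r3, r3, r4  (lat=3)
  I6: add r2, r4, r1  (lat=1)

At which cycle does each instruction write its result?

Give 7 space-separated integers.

I0 add r2: issue@1 deps=(None,None) exec_start@1 write@3
I1 add r3: issue@2 deps=(None,None) exec_start@2 write@4
I2 mul r2: issue@3 deps=(0,None) exec_start@3 write@5
I3 mul r3: issue@4 deps=(2,None) exec_start@5 write@7
I4 mul r3: issue@5 deps=(None,None) exec_start@5 write@7
I5 add r3: issue@6 deps=(4,None) exec_start@7 write@10
I6 add r2: issue@7 deps=(None,None) exec_start@7 write@8

Answer: 3 4 5 7 7 10 8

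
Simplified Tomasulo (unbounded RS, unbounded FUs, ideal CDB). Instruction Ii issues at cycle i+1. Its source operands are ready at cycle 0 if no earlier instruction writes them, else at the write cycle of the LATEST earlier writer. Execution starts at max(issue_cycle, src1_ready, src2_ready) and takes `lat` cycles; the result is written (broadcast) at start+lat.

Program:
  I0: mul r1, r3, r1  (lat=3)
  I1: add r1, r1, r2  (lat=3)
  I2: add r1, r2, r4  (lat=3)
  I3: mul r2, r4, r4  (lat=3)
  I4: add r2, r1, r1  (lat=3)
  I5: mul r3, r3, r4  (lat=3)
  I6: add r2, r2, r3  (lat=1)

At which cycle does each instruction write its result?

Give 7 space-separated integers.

Answer: 4 7 6 7 9 9 10

Derivation:
I0 mul r1: issue@1 deps=(None,None) exec_start@1 write@4
I1 add r1: issue@2 deps=(0,None) exec_start@4 write@7
I2 add r1: issue@3 deps=(None,None) exec_start@3 write@6
I3 mul r2: issue@4 deps=(None,None) exec_start@4 write@7
I4 add r2: issue@5 deps=(2,2) exec_start@6 write@9
I5 mul r3: issue@6 deps=(None,None) exec_start@6 write@9
I6 add r2: issue@7 deps=(4,5) exec_start@9 write@10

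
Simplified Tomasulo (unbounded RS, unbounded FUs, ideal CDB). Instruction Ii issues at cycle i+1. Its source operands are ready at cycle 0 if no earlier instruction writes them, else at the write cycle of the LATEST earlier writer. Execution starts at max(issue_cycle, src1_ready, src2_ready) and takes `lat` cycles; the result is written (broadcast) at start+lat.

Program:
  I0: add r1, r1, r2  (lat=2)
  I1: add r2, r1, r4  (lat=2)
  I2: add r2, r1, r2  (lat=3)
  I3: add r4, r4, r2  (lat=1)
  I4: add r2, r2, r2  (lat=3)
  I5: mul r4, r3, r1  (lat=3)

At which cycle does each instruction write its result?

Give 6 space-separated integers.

Answer: 3 5 8 9 11 9

Derivation:
I0 add r1: issue@1 deps=(None,None) exec_start@1 write@3
I1 add r2: issue@2 deps=(0,None) exec_start@3 write@5
I2 add r2: issue@3 deps=(0,1) exec_start@5 write@8
I3 add r4: issue@4 deps=(None,2) exec_start@8 write@9
I4 add r2: issue@5 deps=(2,2) exec_start@8 write@11
I5 mul r4: issue@6 deps=(None,0) exec_start@6 write@9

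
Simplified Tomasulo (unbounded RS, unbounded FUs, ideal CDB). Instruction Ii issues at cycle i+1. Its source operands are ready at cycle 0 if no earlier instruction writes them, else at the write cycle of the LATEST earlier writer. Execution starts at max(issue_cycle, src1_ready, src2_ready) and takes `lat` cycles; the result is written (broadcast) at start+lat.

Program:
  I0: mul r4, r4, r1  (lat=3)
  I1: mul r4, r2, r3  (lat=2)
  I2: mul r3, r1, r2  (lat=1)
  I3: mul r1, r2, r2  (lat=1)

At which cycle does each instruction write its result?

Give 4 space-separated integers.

I0 mul r4: issue@1 deps=(None,None) exec_start@1 write@4
I1 mul r4: issue@2 deps=(None,None) exec_start@2 write@4
I2 mul r3: issue@3 deps=(None,None) exec_start@3 write@4
I3 mul r1: issue@4 deps=(None,None) exec_start@4 write@5

Answer: 4 4 4 5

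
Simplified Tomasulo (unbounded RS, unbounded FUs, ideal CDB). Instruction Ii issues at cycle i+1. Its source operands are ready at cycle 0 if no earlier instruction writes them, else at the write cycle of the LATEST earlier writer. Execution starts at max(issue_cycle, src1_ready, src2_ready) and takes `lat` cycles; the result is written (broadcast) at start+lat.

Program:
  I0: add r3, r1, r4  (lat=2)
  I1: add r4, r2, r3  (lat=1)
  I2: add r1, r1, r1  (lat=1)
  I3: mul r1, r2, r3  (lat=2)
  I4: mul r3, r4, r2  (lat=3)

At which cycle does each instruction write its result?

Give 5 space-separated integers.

I0 add r3: issue@1 deps=(None,None) exec_start@1 write@3
I1 add r4: issue@2 deps=(None,0) exec_start@3 write@4
I2 add r1: issue@3 deps=(None,None) exec_start@3 write@4
I3 mul r1: issue@4 deps=(None,0) exec_start@4 write@6
I4 mul r3: issue@5 deps=(1,None) exec_start@5 write@8

Answer: 3 4 4 6 8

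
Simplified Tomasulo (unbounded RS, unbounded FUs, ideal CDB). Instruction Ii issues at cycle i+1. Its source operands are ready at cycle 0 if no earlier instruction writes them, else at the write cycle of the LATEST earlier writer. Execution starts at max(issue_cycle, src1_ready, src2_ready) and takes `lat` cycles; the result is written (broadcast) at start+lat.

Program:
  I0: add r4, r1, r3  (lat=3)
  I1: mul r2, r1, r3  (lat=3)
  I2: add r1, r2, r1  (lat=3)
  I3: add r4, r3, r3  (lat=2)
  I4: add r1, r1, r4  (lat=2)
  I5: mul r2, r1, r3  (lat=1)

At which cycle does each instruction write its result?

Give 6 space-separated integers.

I0 add r4: issue@1 deps=(None,None) exec_start@1 write@4
I1 mul r2: issue@2 deps=(None,None) exec_start@2 write@5
I2 add r1: issue@3 deps=(1,None) exec_start@5 write@8
I3 add r4: issue@4 deps=(None,None) exec_start@4 write@6
I4 add r1: issue@5 deps=(2,3) exec_start@8 write@10
I5 mul r2: issue@6 deps=(4,None) exec_start@10 write@11

Answer: 4 5 8 6 10 11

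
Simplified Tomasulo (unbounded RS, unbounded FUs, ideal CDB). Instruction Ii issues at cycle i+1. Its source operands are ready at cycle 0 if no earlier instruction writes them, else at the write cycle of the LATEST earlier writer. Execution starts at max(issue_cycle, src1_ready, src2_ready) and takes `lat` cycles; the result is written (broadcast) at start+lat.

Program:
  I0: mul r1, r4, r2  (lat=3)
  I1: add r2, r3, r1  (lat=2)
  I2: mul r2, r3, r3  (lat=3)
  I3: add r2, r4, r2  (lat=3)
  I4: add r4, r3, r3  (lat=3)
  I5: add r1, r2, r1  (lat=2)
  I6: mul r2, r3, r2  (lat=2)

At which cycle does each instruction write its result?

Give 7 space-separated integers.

Answer: 4 6 6 9 8 11 11

Derivation:
I0 mul r1: issue@1 deps=(None,None) exec_start@1 write@4
I1 add r2: issue@2 deps=(None,0) exec_start@4 write@6
I2 mul r2: issue@3 deps=(None,None) exec_start@3 write@6
I3 add r2: issue@4 deps=(None,2) exec_start@6 write@9
I4 add r4: issue@5 deps=(None,None) exec_start@5 write@8
I5 add r1: issue@6 deps=(3,0) exec_start@9 write@11
I6 mul r2: issue@7 deps=(None,3) exec_start@9 write@11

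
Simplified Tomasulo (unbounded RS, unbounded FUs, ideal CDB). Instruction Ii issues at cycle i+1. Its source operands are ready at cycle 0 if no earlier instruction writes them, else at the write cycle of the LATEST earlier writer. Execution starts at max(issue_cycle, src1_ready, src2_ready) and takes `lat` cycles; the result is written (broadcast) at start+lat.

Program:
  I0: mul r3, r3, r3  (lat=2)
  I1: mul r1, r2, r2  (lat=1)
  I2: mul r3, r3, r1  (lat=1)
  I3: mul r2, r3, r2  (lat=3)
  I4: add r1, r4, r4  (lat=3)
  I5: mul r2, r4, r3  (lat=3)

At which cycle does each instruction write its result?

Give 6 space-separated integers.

I0 mul r3: issue@1 deps=(None,None) exec_start@1 write@3
I1 mul r1: issue@2 deps=(None,None) exec_start@2 write@3
I2 mul r3: issue@3 deps=(0,1) exec_start@3 write@4
I3 mul r2: issue@4 deps=(2,None) exec_start@4 write@7
I4 add r1: issue@5 deps=(None,None) exec_start@5 write@8
I5 mul r2: issue@6 deps=(None,2) exec_start@6 write@9

Answer: 3 3 4 7 8 9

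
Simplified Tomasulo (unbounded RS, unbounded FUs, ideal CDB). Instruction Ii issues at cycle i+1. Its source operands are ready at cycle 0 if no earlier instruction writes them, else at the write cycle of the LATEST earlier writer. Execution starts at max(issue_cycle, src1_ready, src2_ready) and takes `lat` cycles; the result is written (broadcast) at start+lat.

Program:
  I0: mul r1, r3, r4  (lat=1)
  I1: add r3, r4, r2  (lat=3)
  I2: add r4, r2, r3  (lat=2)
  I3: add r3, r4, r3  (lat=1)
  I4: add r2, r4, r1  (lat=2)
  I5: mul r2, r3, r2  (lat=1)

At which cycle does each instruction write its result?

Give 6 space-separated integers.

Answer: 2 5 7 8 9 10

Derivation:
I0 mul r1: issue@1 deps=(None,None) exec_start@1 write@2
I1 add r3: issue@2 deps=(None,None) exec_start@2 write@5
I2 add r4: issue@3 deps=(None,1) exec_start@5 write@7
I3 add r3: issue@4 deps=(2,1) exec_start@7 write@8
I4 add r2: issue@5 deps=(2,0) exec_start@7 write@9
I5 mul r2: issue@6 deps=(3,4) exec_start@9 write@10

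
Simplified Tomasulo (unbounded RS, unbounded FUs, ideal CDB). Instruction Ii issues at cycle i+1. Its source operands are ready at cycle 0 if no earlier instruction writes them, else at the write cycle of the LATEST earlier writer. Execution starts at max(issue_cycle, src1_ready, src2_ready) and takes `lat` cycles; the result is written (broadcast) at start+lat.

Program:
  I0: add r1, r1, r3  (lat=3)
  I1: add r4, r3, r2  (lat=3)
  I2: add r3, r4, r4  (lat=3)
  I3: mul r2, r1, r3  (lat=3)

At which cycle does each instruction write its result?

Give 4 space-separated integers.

I0 add r1: issue@1 deps=(None,None) exec_start@1 write@4
I1 add r4: issue@2 deps=(None,None) exec_start@2 write@5
I2 add r3: issue@3 deps=(1,1) exec_start@5 write@8
I3 mul r2: issue@4 deps=(0,2) exec_start@8 write@11

Answer: 4 5 8 11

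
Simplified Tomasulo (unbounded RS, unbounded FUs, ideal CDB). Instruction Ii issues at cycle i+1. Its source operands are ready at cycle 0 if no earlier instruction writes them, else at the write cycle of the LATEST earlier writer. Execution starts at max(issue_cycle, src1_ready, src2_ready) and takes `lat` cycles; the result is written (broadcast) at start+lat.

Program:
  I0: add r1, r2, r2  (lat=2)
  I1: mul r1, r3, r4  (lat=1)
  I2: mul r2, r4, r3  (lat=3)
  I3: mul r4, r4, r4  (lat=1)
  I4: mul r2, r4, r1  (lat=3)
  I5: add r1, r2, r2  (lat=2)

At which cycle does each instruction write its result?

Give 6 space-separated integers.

Answer: 3 3 6 5 8 10

Derivation:
I0 add r1: issue@1 deps=(None,None) exec_start@1 write@3
I1 mul r1: issue@2 deps=(None,None) exec_start@2 write@3
I2 mul r2: issue@3 deps=(None,None) exec_start@3 write@6
I3 mul r4: issue@4 deps=(None,None) exec_start@4 write@5
I4 mul r2: issue@5 deps=(3,1) exec_start@5 write@8
I5 add r1: issue@6 deps=(4,4) exec_start@8 write@10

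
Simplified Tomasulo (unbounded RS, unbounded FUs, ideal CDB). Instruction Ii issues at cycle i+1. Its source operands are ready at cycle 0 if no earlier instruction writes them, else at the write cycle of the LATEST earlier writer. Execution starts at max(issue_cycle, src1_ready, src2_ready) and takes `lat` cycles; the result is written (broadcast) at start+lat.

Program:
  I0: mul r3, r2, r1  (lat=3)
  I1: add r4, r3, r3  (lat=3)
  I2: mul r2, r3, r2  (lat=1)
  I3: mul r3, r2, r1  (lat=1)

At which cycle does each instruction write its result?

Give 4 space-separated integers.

I0 mul r3: issue@1 deps=(None,None) exec_start@1 write@4
I1 add r4: issue@2 deps=(0,0) exec_start@4 write@7
I2 mul r2: issue@3 deps=(0,None) exec_start@4 write@5
I3 mul r3: issue@4 deps=(2,None) exec_start@5 write@6

Answer: 4 7 5 6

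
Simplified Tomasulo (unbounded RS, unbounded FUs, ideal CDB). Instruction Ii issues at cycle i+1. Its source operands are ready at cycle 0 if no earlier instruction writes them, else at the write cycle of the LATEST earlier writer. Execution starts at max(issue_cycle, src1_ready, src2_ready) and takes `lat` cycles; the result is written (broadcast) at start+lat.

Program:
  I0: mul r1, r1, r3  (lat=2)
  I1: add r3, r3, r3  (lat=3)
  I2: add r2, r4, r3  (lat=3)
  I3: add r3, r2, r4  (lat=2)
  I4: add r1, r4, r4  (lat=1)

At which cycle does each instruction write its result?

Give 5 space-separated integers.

I0 mul r1: issue@1 deps=(None,None) exec_start@1 write@3
I1 add r3: issue@2 deps=(None,None) exec_start@2 write@5
I2 add r2: issue@3 deps=(None,1) exec_start@5 write@8
I3 add r3: issue@4 deps=(2,None) exec_start@8 write@10
I4 add r1: issue@5 deps=(None,None) exec_start@5 write@6

Answer: 3 5 8 10 6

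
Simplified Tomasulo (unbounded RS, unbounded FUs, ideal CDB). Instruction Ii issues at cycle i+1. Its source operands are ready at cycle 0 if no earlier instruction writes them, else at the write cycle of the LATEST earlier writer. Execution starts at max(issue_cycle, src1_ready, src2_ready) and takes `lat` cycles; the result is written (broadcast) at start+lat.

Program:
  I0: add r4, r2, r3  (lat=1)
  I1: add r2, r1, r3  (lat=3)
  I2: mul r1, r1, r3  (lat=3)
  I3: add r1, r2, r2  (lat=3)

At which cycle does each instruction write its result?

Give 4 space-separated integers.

I0 add r4: issue@1 deps=(None,None) exec_start@1 write@2
I1 add r2: issue@2 deps=(None,None) exec_start@2 write@5
I2 mul r1: issue@3 deps=(None,None) exec_start@3 write@6
I3 add r1: issue@4 deps=(1,1) exec_start@5 write@8

Answer: 2 5 6 8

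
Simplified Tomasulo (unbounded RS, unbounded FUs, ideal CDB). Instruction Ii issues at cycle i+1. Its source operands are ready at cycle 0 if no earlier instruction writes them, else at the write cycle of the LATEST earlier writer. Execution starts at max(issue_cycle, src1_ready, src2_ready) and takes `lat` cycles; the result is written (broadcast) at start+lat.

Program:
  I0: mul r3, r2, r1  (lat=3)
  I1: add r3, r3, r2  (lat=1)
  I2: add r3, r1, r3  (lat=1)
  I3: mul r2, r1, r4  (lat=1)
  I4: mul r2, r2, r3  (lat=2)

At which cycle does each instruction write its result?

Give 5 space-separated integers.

Answer: 4 5 6 5 8

Derivation:
I0 mul r3: issue@1 deps=(None,None) exec_start@1 write@4
I1 add r3: issue@2 deps=(0,None) exec_start@4 write@5
I2 add r3: issue@3 deps=(None,1) exec_start@5 write@6
I3 mul r2: issue@4 deps=(None,None) exec_start@4 write@5
I4 mul r2: issue@5 deps=(3,2) exec_start@6 write@8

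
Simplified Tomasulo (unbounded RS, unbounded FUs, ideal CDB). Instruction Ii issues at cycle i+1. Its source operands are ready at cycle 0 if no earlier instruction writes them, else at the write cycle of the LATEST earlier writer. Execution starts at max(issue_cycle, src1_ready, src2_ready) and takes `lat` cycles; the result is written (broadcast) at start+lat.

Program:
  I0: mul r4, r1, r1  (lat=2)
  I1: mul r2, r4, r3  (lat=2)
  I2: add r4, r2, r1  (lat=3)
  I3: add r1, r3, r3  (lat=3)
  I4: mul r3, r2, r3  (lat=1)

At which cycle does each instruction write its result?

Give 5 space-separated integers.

Answer: 3 5 8 7 6

Derivation:
I0 mul r4: issue@1 deps=(None,None) exec_start@1 write@3
I1 mul r2: issue@2 deps=(0,None) exec_start@3 write@5
I2 add r4: issue@3 deps=(1,None) exec_start@5 write@8
I3 add r1: issue@4 deps=(None,None) exec_start@4 write@7
I4 mul r3: issue@5 deps=(1,None) exec_start@5 write@6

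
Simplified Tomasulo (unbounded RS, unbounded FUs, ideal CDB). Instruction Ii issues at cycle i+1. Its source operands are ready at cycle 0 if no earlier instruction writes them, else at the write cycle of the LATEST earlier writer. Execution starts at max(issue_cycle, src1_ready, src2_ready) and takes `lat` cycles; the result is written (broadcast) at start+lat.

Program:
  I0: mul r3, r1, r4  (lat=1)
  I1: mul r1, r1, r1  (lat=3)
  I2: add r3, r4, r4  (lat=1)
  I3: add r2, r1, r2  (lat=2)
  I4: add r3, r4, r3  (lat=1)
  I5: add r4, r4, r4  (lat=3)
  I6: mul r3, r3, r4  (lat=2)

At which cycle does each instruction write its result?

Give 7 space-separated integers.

Answer: 2 5 4 7 6 9 11

Derivation:
I0 mul r3: issue@1 deps=(None,None) exec_start@1 write@2
I1 mul r1: issue@2 deps=(None,None) exec_start@2 write@5
I2 add r3: issue@3 deps=(None,None) exec_start@3 write@4
I3 add r2: issue@4 deps=(1,None) exec_start@5 write@7
I4 add r3: issue@5 deps=(None,2) exec_start@5 write@6
I5 add r4: issue@6 deps=(None,None) exec_start@6 write@9
I6 mul r3: issue@7 deps=(4,5) exec_start@9 write@11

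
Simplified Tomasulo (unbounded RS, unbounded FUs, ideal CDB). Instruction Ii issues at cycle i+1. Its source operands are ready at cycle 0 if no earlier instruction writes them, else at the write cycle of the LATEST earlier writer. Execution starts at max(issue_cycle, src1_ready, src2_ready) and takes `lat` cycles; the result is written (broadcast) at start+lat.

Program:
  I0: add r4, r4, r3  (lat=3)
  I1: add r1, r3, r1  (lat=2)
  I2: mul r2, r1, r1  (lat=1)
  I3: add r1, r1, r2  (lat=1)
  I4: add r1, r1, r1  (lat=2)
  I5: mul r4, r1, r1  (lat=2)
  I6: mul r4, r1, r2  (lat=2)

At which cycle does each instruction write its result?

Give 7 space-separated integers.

I0 add r4: issue@1 deps=(None,None) exec_start@1 write@4
I1 add r1: issue@2 deps=(None,None) exec_start@2 write@4
I2 mul r2: issue@3 deps=(1,1) exec_start@4 write@5
I3 add r1: issue@4 deps=(1,2) exec_start@5 write@6
I4 add r1: issue@5 deps=(3,3) exec_start@6 write@8
I5 mul r4: issue@6 deps=(4,4) exec_start@8 write@10
I6 mul r4: issue@7 deps=(4,2) exec_start@8 write@10

Answer: 4 4 5 6 8 10 10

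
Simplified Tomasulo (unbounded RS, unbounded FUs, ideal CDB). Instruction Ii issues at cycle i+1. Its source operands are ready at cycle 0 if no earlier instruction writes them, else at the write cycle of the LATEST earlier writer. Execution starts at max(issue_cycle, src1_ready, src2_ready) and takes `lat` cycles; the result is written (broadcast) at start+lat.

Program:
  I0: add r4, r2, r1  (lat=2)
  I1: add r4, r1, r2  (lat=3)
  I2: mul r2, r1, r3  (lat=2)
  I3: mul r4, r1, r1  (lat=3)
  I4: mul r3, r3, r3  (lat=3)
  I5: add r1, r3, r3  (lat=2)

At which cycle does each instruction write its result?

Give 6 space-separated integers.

Answer: 3 5 5 7 8 10

Derivation:
I0 add r4: issue@1 deps=(None,None) exec_start@1 write@3
I1 add r4: issue@2 deps=(None,None) exec_start@2 write@5
I2 mul r2: issue@3 deps=(None,None) exec_start@3 write@5
I3 mul r4: issue@4 deps=(None,None) exec_start@4 write@7
I4 mul r3: issue@5 deps=(None,None) exec_start@5 write@8
I5 add r1: issue@6 deps=(4,4) exec_start@8 write@10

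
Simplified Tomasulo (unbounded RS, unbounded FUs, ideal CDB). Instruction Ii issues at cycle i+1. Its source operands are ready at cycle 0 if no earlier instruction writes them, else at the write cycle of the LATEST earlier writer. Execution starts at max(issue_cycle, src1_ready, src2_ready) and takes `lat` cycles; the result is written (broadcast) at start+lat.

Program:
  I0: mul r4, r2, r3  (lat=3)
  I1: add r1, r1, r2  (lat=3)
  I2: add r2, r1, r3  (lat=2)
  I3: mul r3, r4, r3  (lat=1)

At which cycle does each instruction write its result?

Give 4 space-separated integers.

I0 mul r4: issue@1 deps=(None,None) exec_start@1 write@4
I1 add r1: issue@2 deps=(None,None) exec_start@2 write@5
I2 add r2: issue@3 deps=(1,None) exec_start@5 write@7
I3 mul r3: issue@4 deps=(0,None) exec_start@4 write@5

Answer: 4 5 7 5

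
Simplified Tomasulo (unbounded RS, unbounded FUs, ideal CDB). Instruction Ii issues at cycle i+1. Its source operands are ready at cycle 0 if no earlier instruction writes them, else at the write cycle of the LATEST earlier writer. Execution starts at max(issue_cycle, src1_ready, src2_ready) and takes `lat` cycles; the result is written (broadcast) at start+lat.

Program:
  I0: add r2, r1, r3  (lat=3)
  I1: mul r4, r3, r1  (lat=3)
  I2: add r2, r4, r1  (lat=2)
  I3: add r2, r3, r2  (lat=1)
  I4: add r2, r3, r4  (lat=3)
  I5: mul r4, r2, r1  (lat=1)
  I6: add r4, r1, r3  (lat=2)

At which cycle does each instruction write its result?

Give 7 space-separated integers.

Answer: 4 5 7 8 8 9 9

Derivation:
I0 add r2: issue@1 deps=(None,None) exec_start@1 write@4
I1 mul r4: issue@2 deps=(None,None) exec_start@2 write@5
I2 add r2: issue@3 deps=(1,None) exec_start@5 write@7
I3 add r2: issue@4 deps=(None,2) exec_start@7 write@8
I4 add r2: issue@5 deps=(None,1) exec_start@5 write@8
I5 mul r4: issue@6 deps=(4,None) exec_start@8 write@9
I6 add r4: issue@7 deps=(None,None) exec_start@7 write@9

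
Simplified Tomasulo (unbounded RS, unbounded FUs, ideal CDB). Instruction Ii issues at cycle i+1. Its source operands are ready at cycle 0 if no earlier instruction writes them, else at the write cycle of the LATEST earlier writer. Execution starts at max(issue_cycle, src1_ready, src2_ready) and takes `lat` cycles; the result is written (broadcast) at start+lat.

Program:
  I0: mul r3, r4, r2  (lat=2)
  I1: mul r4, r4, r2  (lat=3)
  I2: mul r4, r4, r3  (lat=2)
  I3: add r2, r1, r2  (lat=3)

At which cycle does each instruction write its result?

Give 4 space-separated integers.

I0 mul r3: issue@1 deps=(None,None) exec_start@1 write@3
I1 mul r4: issue@2 deps=(None,None) exec_start@2 write@5
I2 mul r4: issue@3 deps=(1,0) exec_start@5 write@7
I3 add r2: issue@4 deps=(None,None) exec_start@4 write@7

Answer: 3 5 7 7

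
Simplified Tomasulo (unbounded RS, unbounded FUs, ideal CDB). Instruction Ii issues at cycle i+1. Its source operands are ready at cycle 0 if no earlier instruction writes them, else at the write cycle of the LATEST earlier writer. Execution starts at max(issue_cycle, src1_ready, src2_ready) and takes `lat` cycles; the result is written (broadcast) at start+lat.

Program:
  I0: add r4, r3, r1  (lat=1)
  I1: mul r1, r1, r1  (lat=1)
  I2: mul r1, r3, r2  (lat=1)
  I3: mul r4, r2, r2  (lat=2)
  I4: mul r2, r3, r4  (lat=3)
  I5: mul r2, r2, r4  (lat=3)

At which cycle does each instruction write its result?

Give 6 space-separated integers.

Answer: 2 3 4 6 9 12

Derivation:
I0 add r4: issue@1 deps=(None,None) exec_start@1 write@2
I1 mul r1: issue@2 deps=(None,None) exec_start@2 write@3
I2 mul r1: issue@3 deps=(None,None) exec_start@3 write@4
I3 mul r4: issue@4 deps=(None,None) exec_start@4 write@6
I4 mul r2: issue@5 deps=(None,3) exec_start@6 write@9
I5 mul r2: issue@6 deps=(4,3) exec_start@9 write@12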